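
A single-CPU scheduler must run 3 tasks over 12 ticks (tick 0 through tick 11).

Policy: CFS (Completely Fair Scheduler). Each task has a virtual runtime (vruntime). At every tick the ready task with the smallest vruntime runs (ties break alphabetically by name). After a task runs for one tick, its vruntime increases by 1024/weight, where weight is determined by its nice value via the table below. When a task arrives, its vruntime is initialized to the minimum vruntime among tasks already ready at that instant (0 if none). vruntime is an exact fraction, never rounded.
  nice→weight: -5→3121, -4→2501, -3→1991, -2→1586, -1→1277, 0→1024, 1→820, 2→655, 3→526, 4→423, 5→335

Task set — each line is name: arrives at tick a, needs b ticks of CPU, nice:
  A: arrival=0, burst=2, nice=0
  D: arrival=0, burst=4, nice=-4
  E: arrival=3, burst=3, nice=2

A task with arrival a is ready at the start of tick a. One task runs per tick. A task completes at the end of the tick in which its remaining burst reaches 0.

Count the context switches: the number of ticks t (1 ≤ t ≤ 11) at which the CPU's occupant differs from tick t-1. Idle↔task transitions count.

context switches = 6

t=0: vr[A=0 D=0] → run A
t=1: vr[A=1 D=0] → run D
t=2: vr[A=1 D=1024/2501] → run D
t=3: vr[A=1 D=2048/2501 E=2048/2501] → run D
t=4: vr[A=1 D=3072/2501 E=2048/2501] → run E
t=5: vr[A=1 D=3072/2501 E=3902464/1638155] → run A
t=6: vr[D=3072/2501 E=3902464/1638155] → run D
t=7: vr[E=3902464/1638155] → run E
t=8: vr[E=6463488/1638155] → run E
t=9: (idle)
t=10: (idle)
t=11: (idle)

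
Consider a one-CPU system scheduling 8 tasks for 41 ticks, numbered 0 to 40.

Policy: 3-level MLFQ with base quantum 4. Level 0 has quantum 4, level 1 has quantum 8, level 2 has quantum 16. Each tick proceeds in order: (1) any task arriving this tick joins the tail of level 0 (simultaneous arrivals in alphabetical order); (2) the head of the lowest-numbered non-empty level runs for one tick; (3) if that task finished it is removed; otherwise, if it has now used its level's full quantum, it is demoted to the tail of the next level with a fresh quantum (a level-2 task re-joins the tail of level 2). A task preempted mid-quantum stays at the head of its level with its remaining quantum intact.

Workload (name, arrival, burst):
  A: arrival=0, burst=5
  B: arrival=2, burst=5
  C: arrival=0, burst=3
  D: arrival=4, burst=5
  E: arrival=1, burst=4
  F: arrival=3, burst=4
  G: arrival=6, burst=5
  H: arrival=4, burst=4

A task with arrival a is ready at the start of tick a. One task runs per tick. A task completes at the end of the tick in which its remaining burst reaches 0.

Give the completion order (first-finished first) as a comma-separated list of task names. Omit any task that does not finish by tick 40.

t=0: L0/L1/L2 = AC/-/- → run A
t=1: L0/L1/L2 = ACE/-/- → run A
t=2: L0/L1/L2 = ACEB/-/- → run A
t=3: L0/L1/L2 = ACEBF/-/- → run A
t=4: L0/L1/L2 = CEBFDH/A/- → run C
t=5: L0/L1/L2 = CEBFDH/A/- → run C
t=6: L0/L1/L2 = CEBFDHG/A/- → run C
t=7: L0/L1/L2 = EBFDHG/A/- → run E
t=8: L0/L1/L2 = EBFDHG/A/- → run E
t=9: L0/L1/L2 = EBFDHG/A/- → run E
t=10: L0/L1/L2 = EBFDHG/A/- → run E
t=11: L0/L1/L2 = BFDHG/A/- → run B
t=12: L0/L1/L2 = BFDHG/A/- → run B
t=13: L0/L1/L2 = BFDHG/A/- → run B
t=14: L0/L1/L2 = BFDHG/A/- → run B
t=15: L0/L1/L2 = FDHG/AB/- → run F
t=16: L0/L1/L2 = FDHG/AB/- → run F
t=17: L0/L1/L2 = FDHG/AB/- → run F
t=18: L0/L1/L2 = FDHG/AB/- → run F
t=19: L0/L1/L2 = DHG/AB/- → run D
t=20: L0/L1/L2 = DHG/AB/- → run D
t=21: L0/L1/L2 = DHG/AB/- → run D
t=22: L0/L1/L2 = DHG/AB/- → run D
t=23: L0/L1/L2 = HG/ABD/- → run H
t=24: L0/L1/L2 = HG/ABD/- → run H
t=25: L0/L1/L2 = HG/ABD/- → run H
t=26: L0/L1/L2 = HG/ABD/- → run H
t=27: L0/L1/L2 = G/ABD/- → run G
t=28: L0/L1/L2 = G/ABD/- → run G
t=29: L0/L1/L2 = G/ABD/- → run G
t=30: L0/L1/L2 = G/ABD/- → run G
t=31: L0/L1/L2 = -/ABDG/- → run A
t=32: L0/L1/L2 = -/BDG/- → run B
t=33: L0/L1/L2 = -/DG/- → run D
t=34: L0/L1/L2 = -/G/- → run G
t=35: (idle)
t=36: (idle)
t=37: (idle)
t=38: (idle)
t=39: (idle)
t=40: (idle)

completion order = C, E, F, H, A, B, D, G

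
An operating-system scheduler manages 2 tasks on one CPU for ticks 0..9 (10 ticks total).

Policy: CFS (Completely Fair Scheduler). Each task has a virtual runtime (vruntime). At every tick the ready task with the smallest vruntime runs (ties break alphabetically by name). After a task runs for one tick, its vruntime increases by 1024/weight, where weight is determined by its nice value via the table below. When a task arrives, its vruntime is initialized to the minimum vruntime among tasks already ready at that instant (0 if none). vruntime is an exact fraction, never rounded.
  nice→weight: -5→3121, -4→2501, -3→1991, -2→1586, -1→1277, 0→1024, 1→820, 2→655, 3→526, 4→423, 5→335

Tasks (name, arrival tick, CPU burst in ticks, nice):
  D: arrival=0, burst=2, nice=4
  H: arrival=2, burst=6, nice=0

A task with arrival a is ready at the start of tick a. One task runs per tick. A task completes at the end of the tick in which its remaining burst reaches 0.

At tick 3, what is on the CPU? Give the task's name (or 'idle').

t=0: vr[D=0] → run D
t=1: vr[D=1024/423] → run D
t=2: vr[H=0] → run H
t=3: vr[H=1] → run H
t=4: vr[H=2] → run H
t=5: vr[H=3] → run H
t=6: vr[H=4] → run H
t=7: vr[H=5] → run H
t=8: (idle)
t=9: (idle)

running at tick 3 = H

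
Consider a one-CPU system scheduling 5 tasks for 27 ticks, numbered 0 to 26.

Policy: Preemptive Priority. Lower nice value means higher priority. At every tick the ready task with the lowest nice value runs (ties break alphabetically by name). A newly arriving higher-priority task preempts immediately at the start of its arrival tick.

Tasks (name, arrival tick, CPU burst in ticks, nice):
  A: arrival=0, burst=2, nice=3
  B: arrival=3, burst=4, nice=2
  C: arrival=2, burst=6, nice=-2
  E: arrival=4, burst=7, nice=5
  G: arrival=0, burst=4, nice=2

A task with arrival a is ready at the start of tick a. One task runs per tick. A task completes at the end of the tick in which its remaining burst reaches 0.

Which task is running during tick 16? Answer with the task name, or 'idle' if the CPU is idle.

running at tick 16 = E

t=0: ready={A,G} → run G
t=1: ready={A,G} → run G
t=2: ready={A,C,G} → run C
t=3: ready={A,B,C,G} → run C
t=4: ready={A,B,C,E,G} → run C
t=5: ready={A,B,C,E,G} → run C
t=6: ready={A,B,C,E,G} → run C
t=7: ready={A,B,C,E,G} → run C
t=8: ready={A,B,E,G} → run B
t=9: ready={A,B,E,G} → run B
t=10: ready={A,B,E,G} → run B
t=11: ready={A,B,E,G} → run B
t=12: ready={A,E,G} → run G
t=13: ready={A,E,G} → run G
t=14: ready={A,E} → run A
t=15: ready={A,E} → run A
t=16: ready={E} → run E
t=17: ready={E} → run E
t=18: ready={E} → run E
t=19: ready={E} → run E
t=20: ready={E} → run E
t=21: ready={E} → run E
t=22: ready={E} → run E
t=23: (idle)
t=24: (idle)
t=25: (idle)
t=26: (idle)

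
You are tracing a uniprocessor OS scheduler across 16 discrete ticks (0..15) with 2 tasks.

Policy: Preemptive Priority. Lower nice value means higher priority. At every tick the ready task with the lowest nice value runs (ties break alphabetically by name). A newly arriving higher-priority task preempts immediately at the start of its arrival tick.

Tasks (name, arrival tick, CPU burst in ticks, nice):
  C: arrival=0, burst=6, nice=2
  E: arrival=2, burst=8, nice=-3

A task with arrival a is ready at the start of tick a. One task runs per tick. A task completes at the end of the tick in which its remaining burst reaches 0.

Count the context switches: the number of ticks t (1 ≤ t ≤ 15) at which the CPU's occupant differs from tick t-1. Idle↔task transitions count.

context switches = 3

t=0: ready={C} → run C
t=1: ready={C} → run C
t=2: ready={C,E} → run E
t=3: ready={C,E} → run E
t=4: ready={C,E} → run E
t=5: ready={C,E} → run E
t=6: ready={C,E} → run E
t=7: ready={C,E} → run E
t=8: ready={C,E} → run E
t=9: ready={C,E} → run E
t=10: ready={C} → run C
t=11: ready={C} → run C
t=12: ready={C} → run C
t=13: ready={C} → run C
t=14: (idle)
t=15: (idle)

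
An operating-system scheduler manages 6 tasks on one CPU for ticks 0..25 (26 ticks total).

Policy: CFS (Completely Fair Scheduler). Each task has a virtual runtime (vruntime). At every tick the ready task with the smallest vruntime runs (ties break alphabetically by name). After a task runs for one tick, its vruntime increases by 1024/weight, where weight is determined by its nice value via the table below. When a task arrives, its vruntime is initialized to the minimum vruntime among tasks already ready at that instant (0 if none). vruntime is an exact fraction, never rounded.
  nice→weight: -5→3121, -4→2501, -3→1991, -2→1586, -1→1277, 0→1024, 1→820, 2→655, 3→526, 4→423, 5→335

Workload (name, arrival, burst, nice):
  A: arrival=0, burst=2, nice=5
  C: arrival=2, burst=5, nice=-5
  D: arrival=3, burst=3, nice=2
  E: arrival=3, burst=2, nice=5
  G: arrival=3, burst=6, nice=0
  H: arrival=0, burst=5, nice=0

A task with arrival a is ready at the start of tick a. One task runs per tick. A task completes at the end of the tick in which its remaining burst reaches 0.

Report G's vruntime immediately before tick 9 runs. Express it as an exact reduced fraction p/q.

vruntime(G, start of tick 9) = 2/1

t=0: vr[A=0 H=0] → run A
t=1: vr[A=1024/335 H=0] → run H
t=2: vr[A=1024/335 C=1 H=1] → run C
t=3: vr[A=1024/335 C=4145/3121 D=1 E=1 G=1 H=1] → run D
t=4: vr[A=1024/335 C=4145/3121 D=1679/655 E=1 G=1 H=1] → run E
t=5: vr[A=1024/335 C=4145/3121 D=1679/655 E=1359/335 G=1 H=1] → run G
t=6: vr[A=1024/335 C=4145/3121 D=1679/655 E=1359/335 G=2 H=1] → run H
t=7: vr[A=1024/335 C=4145/3121 D=1679/655 E=1359/335 G=2 H=2] → run C
t=8: vr[A=1024/335 C=5169/3121 D=1679/655 E=1359/335 G=2 H=2] → run C
t=9: vr[A=1024/335 C=6193/3121 D=1679/655 E=1359/335 G=2 H=2] → run C
t=10: vr[A=1024/335 C=7217/3121 D=1679/655 E=1359/335 G=2 H=2] → run G
t=11: vr[A=1024/335 C=7217/3121 D=1679/655 E=1359/335 G=3 H=2] → run H
t=12: vr[A=1024/335 C=7217/3121 D=1679/655 E=1359/335 G=3 H=3] → run C
t=13: vr[A=1024/335 D=1679/655 E=1359/335 G=3 H=3] → run D
t=14: vr[A=1024/335 D=2703/655 E=1359/335 G=3 H=3] → run G
t=15: vr[A=1024/335 D=2703/655 E=1359/335 G=4 H=3] → run H
t=16: vr[A=1024/335 D=2703/655 E=1359/335 G=4 H=4] → run A
t=17: vr[D=2703/655 E=1359/335 G=4 H=4] → run G
t=18: vr[D=2703/655 E=1359/335 G=5 H=4] → run H
t=19: vr[D=2703/655 E=1359/335 G=5] → run E
t=20: vr[D=2703/655 G=5] → run D
t=21: vr[G=5] → run G
t=22: vr[G=6] → run G
t=23: (idle)
t=24: (idle)
t=25: (idle)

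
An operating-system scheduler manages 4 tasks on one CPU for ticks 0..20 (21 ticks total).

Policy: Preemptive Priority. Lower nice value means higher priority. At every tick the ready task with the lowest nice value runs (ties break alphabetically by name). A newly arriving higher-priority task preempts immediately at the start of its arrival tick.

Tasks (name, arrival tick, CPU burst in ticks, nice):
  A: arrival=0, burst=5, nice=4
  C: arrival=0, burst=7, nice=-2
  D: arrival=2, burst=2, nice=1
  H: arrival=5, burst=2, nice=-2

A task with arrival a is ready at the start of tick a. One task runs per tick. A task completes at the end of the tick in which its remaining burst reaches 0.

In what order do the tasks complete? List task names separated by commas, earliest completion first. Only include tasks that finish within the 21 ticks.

t=0: ready={A,C} → run C
t=1: ready={A,C} → run C
t=2: ready={A,C,D} → run C
t=3: ready={A,C,D} → run C
t=4: ready={A,C,D} → run C
t=5: ready={A,C,D,H} → run C
t=6: ready={A,C,D,H} → run C
t=7: ready={A,D,H} → run H
t=8: ready={A,D,H} → run H
t=9: ready={A,D} → run D
t=10: ready={A,D} → run D
t=11: ready={A} → run A
t=12: ready={A} → run A
t=13: ready={A} → run A
t=14: ready={A} → run A
t=15: ready={A} → run A
t=16: (idle)
t=17: (idle)
t=18: (idle)
t=19: (idle)
t=20: (idle)

completion order = C, H, D, A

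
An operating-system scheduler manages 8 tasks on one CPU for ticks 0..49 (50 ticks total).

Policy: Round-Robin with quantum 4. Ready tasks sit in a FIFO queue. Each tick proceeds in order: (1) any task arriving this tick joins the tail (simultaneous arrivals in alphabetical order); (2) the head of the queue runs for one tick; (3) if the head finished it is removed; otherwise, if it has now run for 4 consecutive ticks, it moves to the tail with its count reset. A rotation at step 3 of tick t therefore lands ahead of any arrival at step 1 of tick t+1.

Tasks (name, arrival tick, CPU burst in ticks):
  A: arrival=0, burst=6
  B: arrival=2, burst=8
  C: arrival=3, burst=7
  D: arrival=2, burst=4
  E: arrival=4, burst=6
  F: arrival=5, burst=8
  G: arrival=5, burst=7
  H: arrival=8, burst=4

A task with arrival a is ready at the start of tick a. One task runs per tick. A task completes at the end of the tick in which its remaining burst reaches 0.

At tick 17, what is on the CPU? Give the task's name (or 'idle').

t=0: queue=[A] q_used=0 → run A
t=1: queue=[A] q_used=1 → run A
t=2: queue=[A,B,D] q_used=2 → run A
t=3: queue=[A,B,D,C] q_used=3 → run A
t=4: queue=[B,D,C,A,E] q_used=0 → run B
t=5: queue=[B,D,C,A,E,F,G] q_used=1 → run B
t=6: queue=[B,D,C,A,E,F,G] q_used=2 → run B
t=7: queue=[B,D,C,A,E,F,G] q_used=3 → run B
t=8: queue=[D,C,A,E,F,G,B,H] q_used=0 → run D
t=9: queue=[D,C,A,E,F,G,B,H] q_used=1 → run D
t=10: queue=[D,C,A,E,F,G,B,H] q_used=2 → run D
t=11: queue=[D,C,A,E,F,G,B,H] q_used=3 → run D
t=12: queue=[C,A,E,F,G,B,H] q_used=0 → run C
t=13: queue=[C,A,E,F,G,B,H] q_used=1 → run C
t=14: queue=[C,A,E,F,G,B,H] q_used=2 → run C
t=15: queue=[C,A,E,F,G,B,H] q_used=3 → run C
t=16: queue=[A,E,F,G,B,H,C] q_used=0 → run A
t=17: queue=[A,E,F,G,B,H,C] q_used=1 → run A
t=18: queue=[E,F,G,B,H,C] q_used=0 → run E
t=19: queue=[E,F,G,B,H,C] q_used=1 → run E
t=20: queue=[E,F,G,B,H,C] q_used=2 → run E
t=21: queue=[E,F,G,B,H,C] q_used=3 → run E
t=22: queue=[F,G,B,H,C,E] q_used=0 → run F
t=23: queue=[F,G,B,H,C,E] q_used=1 → run F
t=24: queue=[F,G,B,H,C,E] q_used=2 → run F
t=25: queue=[F,G,B,H,C,E] q_used=3 → run F
t=26: queue=[G,B,H,C,E,F] q_used=0 → run G
t=27: queue=[G,B,H,C,E,F] q_used=1 → run G
t=28: queue=[G,B,H,C,E,F] q_used=2 → run G
t=29: queue=[G,B,H,C,E,F] q_used=3 → run G
t=30: queue=[B,H,C,E,F,G] q_used=0 → run B
t=31: queue=[B,H,C,E,F,G] q_used=1 → run B
t=32: queue=[B,H,C,E,F,G] q_used=2 → run B
t=33: queue=[B,H,C,E,F,G] q_used=3 → run B
t=34: queue=[H,C,E,F,G] q_used=0 → run H
t=35: queue=[H,C,E,F,G] q_used=1 → run H
t=36: queue=[H,C,E,F,G] q_used=2 → run H
t=37: queue=[H,C,E,F,G] q_used=3 → run H
t=38: queue=[C,E,F,G] q_used=0 → run C
t=39: queue=[C,E,F,G] q_used=1 → run C
t=40: queue=[C,E,F,G] q_used=2 → run C
t=41: queue=[E,F,G] q_used=0 → run E
t=42: queue=[E,F,G] q_used=1 → run E
t=43: queue=[F,G] q_used=0 → run F
t=44: queue=[F,G] q_used=1 → run F
t=45: queue=[F,G] q_used=2 → run F
t=46: queue=[F,G] q_used=3 → run F
t=47: queue=[G] q_used=0 → run G
t=48: queue=[G] q_used=1 → run G
t=49: queue=[G] q_used=2 → run G

running at tick 17 = A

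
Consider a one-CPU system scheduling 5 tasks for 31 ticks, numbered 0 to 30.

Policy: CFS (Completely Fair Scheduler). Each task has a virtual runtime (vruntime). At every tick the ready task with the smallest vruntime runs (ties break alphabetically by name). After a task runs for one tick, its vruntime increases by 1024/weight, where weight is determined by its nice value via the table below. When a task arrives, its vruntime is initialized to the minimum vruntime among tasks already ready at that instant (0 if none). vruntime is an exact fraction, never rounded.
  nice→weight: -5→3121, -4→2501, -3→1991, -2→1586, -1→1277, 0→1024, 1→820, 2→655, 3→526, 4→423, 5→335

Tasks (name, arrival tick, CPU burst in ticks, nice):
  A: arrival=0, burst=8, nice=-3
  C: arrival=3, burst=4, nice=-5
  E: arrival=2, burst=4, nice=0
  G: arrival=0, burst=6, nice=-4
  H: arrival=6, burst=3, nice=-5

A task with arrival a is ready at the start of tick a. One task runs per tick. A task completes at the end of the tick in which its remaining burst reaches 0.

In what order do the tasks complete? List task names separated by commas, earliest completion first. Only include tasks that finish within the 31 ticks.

t=0: vr[A=0 G=0] → run A
t=1: vr[A=1024/1991 G=0] → run G
t=2: vr[A=1024/1991 E=1024/2501 G=1024/2501] → run E
t=3: vr[A=1024/1991 C=1024/2501 E=3525/2501 G=1024/2501] → run C
t=4: vr[A=1024/1991 C=5756928/7805621 E=3525/2501 G=1024/2501] → run G
t=5: vr[A=1024/1991 C=5756928/7805621 E=3525/2501 G=2048/2501] → run A
t=6: vr[A=2048/1991 C=5756928/7805621 E=3525/2501 G=2048/2501 H=5756928/7805621] → run C
t=7: vr[A=2048/1991 C=8317952/7805621 E=3525/2501 G=2048/2501 H=5756928/7805621] → run H
t=8: vr[A=2048/1991 C=8317952/7805621 E=3525/2501 G=2048/2501 H=8317952/7805621] → run G
t=9: vr[A=2048/1991 C=8317952/7805621 E=3525/2501 G=3072/2501 H=8317952/7805621] → run A
t=10: vr[A=3072/1991 C=8317952/7805621 E=3525/2501 G=3072/2501 H=8317952/7805621] → run C
t=11: vr[A=3072/1991 C=10878976/7805621 E=3525/2501 G=3072/2501 H=8317952/7805621] → run H
t=12: vr[A=3072/1991 C=10878976/7805621 E=3525/2501 G=3072/2501 H=10878976/7805621] → run G
t=13: vr[A=3072/1991 C=10878976/7805621 E=3525/2501 G=4096/2501 H=10878976/7805621] → run C
t=14: vr[A=3072/1991 E=3525/2501 G=4096/2501 H=10878976/7805621] → run H
t=15: vr[A=3072/1991 E=3525/2501 G=4096/2501] → run E
t=16: vr[A=3072/1991 E=6026/2501 G=4096/2501] → run A
t=17: vr[A=4096/1991 E=6026/2501 G=4096/2501] → run G
t=18: vr[A=4096/1991 E=6026/2501 G=5120/2501] → run G
t=19: vr[A=4096/1991 E=6026/2501] → run A
t=20: vr[A=5120/1991 E=6026/2501] → run E
t=21: vr[A=5120/1991 E=8527/2501] → run A
t=22: vr[A=6144/1991 E=8527/2501] → run A
t=23: vr[A=7168/1991 E=8527/2501] → run E
t=24: vr[A=7168/1991] → run A
t=25: (idle)
t=26: (idle)
t=27: (idle)
t=28: (idle)
t=29: (idle)
t=30: (idle)

completion order = C, H, G, E, A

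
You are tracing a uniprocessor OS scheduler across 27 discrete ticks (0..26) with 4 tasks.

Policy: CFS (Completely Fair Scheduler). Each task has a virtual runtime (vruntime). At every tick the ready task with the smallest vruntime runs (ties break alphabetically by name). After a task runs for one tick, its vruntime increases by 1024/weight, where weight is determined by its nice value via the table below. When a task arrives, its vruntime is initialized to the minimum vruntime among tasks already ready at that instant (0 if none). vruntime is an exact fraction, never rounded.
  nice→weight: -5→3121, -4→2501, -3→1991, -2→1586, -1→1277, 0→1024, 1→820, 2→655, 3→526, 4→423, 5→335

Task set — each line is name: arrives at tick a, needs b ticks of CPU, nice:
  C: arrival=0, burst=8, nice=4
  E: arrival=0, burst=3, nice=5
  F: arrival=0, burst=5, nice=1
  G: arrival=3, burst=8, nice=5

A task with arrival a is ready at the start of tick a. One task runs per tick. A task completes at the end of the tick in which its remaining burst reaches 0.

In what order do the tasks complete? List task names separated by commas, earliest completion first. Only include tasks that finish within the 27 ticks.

completion order = F, E, C, G

t=0: vr[C=0 E=0 F=0] → run C
t=1: vr[C=1024/423 E=0 F=0] → run E
t=2: vr[C=1024/423 E=1024/335 F=0] → run F
t=3: vr[C=1024/423 E=1024/335 F=256/205 G=256/205] → run F
t=4: vr[C=1024/423 E=1024/335 F=512/205 G=256/205] → run G
t=5: vr[C=1024/423 E=1024/335 F=512/205 G=59136/13735] → run C
t=6: vr[C=2048/423 E=1024/335 F=512/205 G=59136/13735] → run F
t=7: vr[C=2048/423 E=1024/335 F=768/205 G=59136/13735] → run E
t=8: vr[C=2048/423 E=2048/335 F=768/205 G=59136/13735] → run F
t=9: vr[C=2048/423 E=2048/335 F=1024/205 G=59136/13735] → run G
t=10: vr[C=2048/423 E=2048/335 F=1024/205 G=20224/2747] → run C
t=11: vr[C=1024/141 E=2048/335 F=1024/205 G=20224/2747] → run F
t=12: vr[C=1024/141 E=2048/335 G=20224/2747] → run E
t=13: vr[C=1024/141 G=20224/2747] → run C
t=14: vr[C=4096/423 G=20224/2747] → run G
t=15: vr[C=4096/423 G=143104/13735] → run C
t=16: vr[C=5120/423 G=143104/13735] → run G
t=17: vr[C=5120/423 G=185088/13735] → run C
t=18: vr[C=2048/141 G=185088/13735] → run G
t=19: vr[C=2048/141 G=227072/13735] → run C
t=20: vr[C=7168/423 G=227072/13735] → run G
t=21: vr[C=7168/423 G=269056/13735] → run C
t=22: vr[G=269056/13735] → run G
t=23: vr[G=62208/2747] → run G
t=24: (idle)
t=25: (idle)
t=26: (idle)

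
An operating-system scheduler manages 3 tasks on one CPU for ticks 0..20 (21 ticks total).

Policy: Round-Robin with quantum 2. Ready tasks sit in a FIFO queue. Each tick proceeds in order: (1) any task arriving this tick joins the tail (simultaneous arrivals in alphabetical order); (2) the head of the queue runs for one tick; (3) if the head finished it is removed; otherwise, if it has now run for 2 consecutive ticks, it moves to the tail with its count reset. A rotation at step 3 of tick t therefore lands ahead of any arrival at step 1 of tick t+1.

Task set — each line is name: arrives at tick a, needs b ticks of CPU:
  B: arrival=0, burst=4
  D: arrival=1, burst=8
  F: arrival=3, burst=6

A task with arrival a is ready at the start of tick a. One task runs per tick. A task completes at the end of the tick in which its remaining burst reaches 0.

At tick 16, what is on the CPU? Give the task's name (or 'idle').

t=0: queue=[B] q_used=0 → run B
t=1: queue=[B,D] q_used=1 → run B
t=2: queue=[D,B] q_used=0 → run D
t=3: queue=[D,B,F] q_used=1 → run D
t=4: queue=[B,F,D] q_used=0 → run B
t=5: queue=[B,F,D] q_used=1 → run B
t=6: queue=[F,D] q_used=0 → run F
t=7: queue=[F,D] q_used=1 → run F
t=8: queue=[D,F] q_used=0 → run D
t=9: queue=[D,F] q_used=1 → run D
t=10: queue=[F,D] q_used=0 → run F
t=11: queue=[F,D] q_used=1 → run F
t=12: queue=[D,F] q_used=0 → run D
t=13: queue=[D,F] q_used=1 → run D
t=14: queue=[F,D] q_used=0 → run F
t=15: queue=[F,D] q_used=1 → run F
t=16: queue=[D] q_used=0 → run D
t=17: queue=[D] q_used=1 → run D
t=18: (idle)
t=19: (idle)
t=20: (idle)

running at tick 16 = D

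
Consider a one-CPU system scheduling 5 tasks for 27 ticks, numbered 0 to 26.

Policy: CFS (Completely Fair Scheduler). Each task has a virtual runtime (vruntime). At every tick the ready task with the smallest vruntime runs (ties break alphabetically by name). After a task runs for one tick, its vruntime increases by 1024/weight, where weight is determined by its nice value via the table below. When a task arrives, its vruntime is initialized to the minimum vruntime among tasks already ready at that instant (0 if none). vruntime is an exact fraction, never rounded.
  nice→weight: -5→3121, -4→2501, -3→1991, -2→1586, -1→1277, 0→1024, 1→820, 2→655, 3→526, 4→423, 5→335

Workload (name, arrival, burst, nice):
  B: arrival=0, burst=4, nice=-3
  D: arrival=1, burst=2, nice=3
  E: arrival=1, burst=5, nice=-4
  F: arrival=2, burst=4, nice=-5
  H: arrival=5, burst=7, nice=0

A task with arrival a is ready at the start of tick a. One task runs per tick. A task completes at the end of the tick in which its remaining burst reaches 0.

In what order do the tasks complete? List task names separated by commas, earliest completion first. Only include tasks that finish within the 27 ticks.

completion order = F, B, E, D, H

t=0: vr[B=0] → run B
t=1: vr[B=1024/1991 D=1024/1991 E=1024/1991] → run B
t=2: vr[B=2048/1991 D=1024/1991 E=1024/1991 F=1024/1991] → run D
t=3: vr[B=2048/1991 D=1288704/523633 E=1024/1991 F=1024/1991] → run E
t=4: vr[B=2048/1991 D=1288704/523633 E=4599808/4979491 F=1024/1991] → run F
t=5: vr[B=2048/1991 D=1288704/523633 E=4599808/4979491 F=5234688/6213911 H=5234688/6213911] → run F
t=6: vr[B=2048/1991 D=1288704/523633 E=4599808/4979491 F=7273472/6213911 H=5234688/6213911] → run H
t=7: vr[B=2048/1991 D=1288704/523633 E=4599808/4979491 F=7273472/6213911 H=11448599/6213911] → run E
t=8: vr[B=2048/1991 D=1288704/523633 E=6638592/4979491 F=7273472/6213911 H=11448599/6213911] → run B
t=9: vr[B=3072/1991 D=1288704/523633 E=6638592/4979491 F=7273472/6213911 H=11448599/6213911] → run F
t=10: vr[B=3072/1991 D=1288704/523633 E=6638592/4979491 F=9312256/6213911 H=11448599/6213911] → run E
t=11: vr[B=3072/1991 D=1288704/523633 E=8677376/4979491 F=9312256/6213911 H=11448599/6213911] → run F
t=12: vr[B=3072/1991 D=1288704/523633 E=8677376/4979491 H=11448599/6213911] → run B
t=13: vr[D=1288704/523633 E=8677376/4979491 H=11448599/6213911] → run E
t=14: vr[D=1288704/523633 E=10716160/4979491 H=11448599/6213911] → run H
t=15: vr[D=1288704/523633 E=10716160/4979491 H=17662510/6213911] → run E
t=16: vr[D=1288704/523633 H=17662510/6213911] → run D
t=17: vr[H=17662510/6213911] → run H
t=18: vr[H=23876421/6213911] → run H
t=19: vr[H=30090332/6213911] → run H
t=20: vr[H=36304243/6213911] → run H
t=21: vr[H=42518154/6213911] → run H
t=22: (idle)
t=23: (idle)
t=24: (idle)
t=25: (idle)
t=26: (idle)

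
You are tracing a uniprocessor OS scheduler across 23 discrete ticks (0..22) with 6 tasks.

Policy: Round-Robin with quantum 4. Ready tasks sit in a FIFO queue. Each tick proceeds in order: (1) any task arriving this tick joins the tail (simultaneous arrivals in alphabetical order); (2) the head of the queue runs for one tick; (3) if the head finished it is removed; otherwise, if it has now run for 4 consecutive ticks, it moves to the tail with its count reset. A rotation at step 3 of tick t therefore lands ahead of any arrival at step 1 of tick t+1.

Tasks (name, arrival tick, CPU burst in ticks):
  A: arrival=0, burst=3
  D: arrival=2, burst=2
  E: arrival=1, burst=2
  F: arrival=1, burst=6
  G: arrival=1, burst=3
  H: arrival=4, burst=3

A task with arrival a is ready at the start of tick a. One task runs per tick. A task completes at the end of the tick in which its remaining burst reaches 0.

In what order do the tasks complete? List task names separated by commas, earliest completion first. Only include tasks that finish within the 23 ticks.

completion order = A, E, G, D, H, F

t=0: queue=[A] q_used=0 → run A
t=1: queue=[A,E,F,G] q_used=1 → run A
t=2: queue=[A,E,F,G,D] q_used=2 → run A
t=3: queue=[E,F,G,D] q_used=0 → run E
t=4: queue=[E,F,G,D,H] q_used=1 → run E
t=5: queue=[F,G,D,H] q_used=0 → run F
t=6: queue=[F,G,D,H] q_used=1 → run F
t=7: queue=[F,G,D,H] q_used=2 → run F
t=8: queue=[F,G,D,H] q_used=3 → run F
t=9: queue=[G,D,H,F] q_used=0 → run G
t=10: queue=[G,D,H,F] q_used=1 → run G
t=11: queue=[G,D,H,F] q_used=2 → run G
t=12: queue=[D,H,F] q_used=0 → run D
t=13: queue=[D,H,F] q_used=1 → run D
t=14: queue=[H,F] q_used=0 → run H
t=15: queue=[H,F] q_used=1 → run H
t=16: queue=[H,F] q_used=2 → run H
t=17: queue=[F] q_used=0 → run F
t=18: queue=[F] q_used=1 → run F
t=19: (idle)
t=20: (idle)
t=21: (idle)
t=22: (idle)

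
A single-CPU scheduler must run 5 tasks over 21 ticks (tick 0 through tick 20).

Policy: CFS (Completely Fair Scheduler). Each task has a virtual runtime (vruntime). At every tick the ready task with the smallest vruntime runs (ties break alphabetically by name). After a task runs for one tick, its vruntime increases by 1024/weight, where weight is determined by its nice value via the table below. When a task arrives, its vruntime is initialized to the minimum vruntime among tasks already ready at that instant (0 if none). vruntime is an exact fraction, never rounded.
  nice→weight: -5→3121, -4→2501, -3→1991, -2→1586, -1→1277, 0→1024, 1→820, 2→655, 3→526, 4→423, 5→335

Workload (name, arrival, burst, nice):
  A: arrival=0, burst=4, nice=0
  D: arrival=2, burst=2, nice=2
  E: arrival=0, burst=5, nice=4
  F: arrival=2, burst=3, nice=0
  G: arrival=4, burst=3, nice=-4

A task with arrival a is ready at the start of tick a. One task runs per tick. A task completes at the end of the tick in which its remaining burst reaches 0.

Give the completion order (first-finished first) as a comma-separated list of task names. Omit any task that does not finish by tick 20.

completion order = G, D, A, F, E

t=0: vr[A=0 E=0] → run A
t=1: vr[A=1 E=0] → run E
t=2: vr[A=1 D=1 E=1024/423 F=1] → run A
t=3: vr[A=2 D=1 E=1024/423 F=1] → run D
t=4: vr[A=2 D=1679/655 E=1024/423 F=1 G=1] → run F
t=5: vr[A=2 D=1679/655 E=1024/423 F=2 G=1] → run G
t=6: vr[A=2 D=1679/655 E=1024/423 F=2 G=3525/2501] → run G
t=7: vr[A=2 D=1679/655 E=1024/423 F=2 G=4549/2501] → run G
t=8: vr[A=2 D=1679/655 E=1024/423 F=2] → run A
t=9: vr[A=3 D=1679/655 E=1024/423 F=2] → run F
t=10: vr[A=3 D=1679/655 E=1024/423 F=3] → run E
t=11: vr[A=3 D=1679/655 E=2048/423 F=3] → run D
t=12: vr[A=3 E=2048/423 F=3] → run A
t=13: vr[E=2048/423 F=3] → run F
t=14: vr[E=2048/423] → run E
t=15: vr[E=1024/141] → run E
t=16: vr[E=4096/423] → run E
t=17: (idle)
t=18: (idle)
t=19: (idle)
t=20: (idle)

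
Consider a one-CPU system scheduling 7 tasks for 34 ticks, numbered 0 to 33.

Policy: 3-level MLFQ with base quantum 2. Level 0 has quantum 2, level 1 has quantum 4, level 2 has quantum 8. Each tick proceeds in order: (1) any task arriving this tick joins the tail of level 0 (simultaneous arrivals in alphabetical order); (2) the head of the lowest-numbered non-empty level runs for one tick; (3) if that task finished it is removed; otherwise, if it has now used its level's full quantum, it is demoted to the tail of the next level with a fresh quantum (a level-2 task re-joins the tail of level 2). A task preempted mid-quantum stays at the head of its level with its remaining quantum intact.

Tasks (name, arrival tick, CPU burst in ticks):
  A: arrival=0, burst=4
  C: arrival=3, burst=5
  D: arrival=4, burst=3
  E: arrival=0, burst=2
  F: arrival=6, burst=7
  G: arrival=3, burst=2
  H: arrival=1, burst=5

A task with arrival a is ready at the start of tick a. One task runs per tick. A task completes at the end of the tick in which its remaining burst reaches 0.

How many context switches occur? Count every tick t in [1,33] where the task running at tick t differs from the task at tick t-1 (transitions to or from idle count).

t=0: L0/L1/L2 = AE/-/- → run A
t=1: L0/L1/L2 = AEH/-/- → run A
t=2: L0/L1/L2 = EH/A/- → run E
t=3: L0/L1/L2 = EHCG/A/- → run E
t=4: L0/L1/L2 = HCGD/A/- → run H
t=5: L0/L1/L2 = HCGD/A/- → run H
t=6: L0/L1/L2 = CGDF/AH/- → run C
t=7: L0/L1/L2 = CGDF/AH/- → run C
t=8: L0/L1/L2 = GDF/AHC/- → run G
t=9: L0/L1/L2 = GDF/AHC/- → run G
t=10: L0/L1/L2 = DF/AHC/- → run D
t=11: L0/L1/L2 = DF/AHC/- → run D
t=12: L0/L1/L2 = F/AHCD/- → run F
t=13: L0/L1/L2 = F/AHCD/- → run F
t=14: L0/L1/L2 = -/AHCDF/- → run A
t=15: L0/L1/L2 = -/AHCDF/- → run A
t=16: L0/L1/L2 = -/HCDF/- → run H
t=17: L0/L1/L2 = -/HCDF/- → run H
t=18: L0/L1/L2 = -/HCDF/- → run H
t=19: L0/L1/L2 = -/CDF/- → run C
t=20: L0/L1/L2 = -/CDF/- → run C
t=21: L0/L1/L2 = -/CDF/- → run C
t=22: L0/L1/L2 = -/DF/- → run D
t=23: L0/L1/L2 = -/F/- → run F
t=24: L0/L1/L2 = -/F/- → run F
t=25: L0/L1/L2 = -/F/- → run F
t=26: L0/L1/L2 = -/F/- → run F
t=27: L0/L1/L2 = -/-/F → run F
t=28: (idle)
t=29: (idle)
t=30: (idle)
t=31: (idle)
t=32: (idle)
t=33: (idle)

context switches = 12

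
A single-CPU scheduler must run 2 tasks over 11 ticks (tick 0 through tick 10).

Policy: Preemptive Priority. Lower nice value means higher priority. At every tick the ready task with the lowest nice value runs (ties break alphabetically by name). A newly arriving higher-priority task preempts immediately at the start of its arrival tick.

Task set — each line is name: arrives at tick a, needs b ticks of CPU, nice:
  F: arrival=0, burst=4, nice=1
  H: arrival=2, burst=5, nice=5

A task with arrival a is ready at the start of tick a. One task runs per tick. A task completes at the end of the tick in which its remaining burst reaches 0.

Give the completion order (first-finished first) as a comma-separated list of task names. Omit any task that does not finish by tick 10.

completion order = F, H

t=0: ready={F} → run F
t=1: ready={F} → run F
t=2: ready={F,H} → run F
t=3: ready={F,H} → run F
t=4: ready={H} → run H
t=5: ready={H} → run H
t=6: ready={H} → run H
t=7: ready={H} → run H
t=8: ready={H} → run H
t=9: (idle)
t=10: (idle)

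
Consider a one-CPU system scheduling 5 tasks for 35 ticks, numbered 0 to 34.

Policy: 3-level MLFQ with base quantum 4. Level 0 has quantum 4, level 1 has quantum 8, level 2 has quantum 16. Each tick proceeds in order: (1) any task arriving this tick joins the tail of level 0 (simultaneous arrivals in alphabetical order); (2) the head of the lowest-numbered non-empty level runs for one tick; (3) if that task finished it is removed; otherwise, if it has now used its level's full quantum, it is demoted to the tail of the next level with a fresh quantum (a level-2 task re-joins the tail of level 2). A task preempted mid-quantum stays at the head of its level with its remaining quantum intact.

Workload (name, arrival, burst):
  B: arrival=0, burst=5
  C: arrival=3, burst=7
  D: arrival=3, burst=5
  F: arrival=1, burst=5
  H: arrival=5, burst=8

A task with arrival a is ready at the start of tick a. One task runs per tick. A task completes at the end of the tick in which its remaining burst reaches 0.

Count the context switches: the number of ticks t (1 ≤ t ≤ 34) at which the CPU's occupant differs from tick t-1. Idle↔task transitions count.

context switches = 10

t=0: L0/L1/L2 = B/-/- → run B
t=1: L0/L1/L2 = BF/-/- → run B
t=2: L0/L1/L2 = BF/-/- → run B
t=3: L0/L1/L2 = BFCD/-/- → run B
t=4: L0/L1/L2 = FCD/B/- → run F
t=5: L0/L1/L2 = FCDH/B/- → run F
t=6: L0/L1/L2 = FCDH/B/- → run F
t=7: L0/L1/L2 = FCDH/B/- → run F
t=8: L0/L1/L2 = CDH/BF/- → run C
t=9: L0/L1/L2 = CDH/BF/- → run C
t=10: L0/L1/L2 = CDH/BF/- → run C
t=11: L0/L1/L2 = CDH/BF/- → run C
t=12: L0/L1/L2 = DH/BFC/- → run D
t=13: L0/L1/L2 = DH/BFC/- → run D
t=14: L0/L1/L2 = DH/BFC/- → run D
t=15: L0/L1/L2 = DH/BFC/- → run D
t=16: L0/L1/L2 = H/BFCD/- → run H
t=17: L0/L1/L2 = H/BFCD/- → run H
t=18: L0/L1/L2 = H/BFCD/- → run H
t=19: L0/L1/L2 = H/BFCD/- → run H
t=20: L0/L1/L2 = -/BFCDH/- → run B
t=21: L0/L1/L2 = -/FCDH/- → run F
t=22: L0/L1/L2 = -/CDH/- → run C
t=23: L0/L1/L2 = -/CDH/- → run C
t=24: L0/L1/L2 = -/CDH/- → run C
t=25: L0/L1/L2 = -/DH/- → run D
t=26: L0/L1/L2 = -/H/- → run H
t=27: L0/L1/L2 = -/H/- → run H
t=28: L0/L1/L2 = -/H/- → run H
t=29: L0/L1/L2 = -/H/- → run H
t=30: (idle)
t=31: (idle)
t=32: (idle)
t=33: (idle)
t=34: (idle)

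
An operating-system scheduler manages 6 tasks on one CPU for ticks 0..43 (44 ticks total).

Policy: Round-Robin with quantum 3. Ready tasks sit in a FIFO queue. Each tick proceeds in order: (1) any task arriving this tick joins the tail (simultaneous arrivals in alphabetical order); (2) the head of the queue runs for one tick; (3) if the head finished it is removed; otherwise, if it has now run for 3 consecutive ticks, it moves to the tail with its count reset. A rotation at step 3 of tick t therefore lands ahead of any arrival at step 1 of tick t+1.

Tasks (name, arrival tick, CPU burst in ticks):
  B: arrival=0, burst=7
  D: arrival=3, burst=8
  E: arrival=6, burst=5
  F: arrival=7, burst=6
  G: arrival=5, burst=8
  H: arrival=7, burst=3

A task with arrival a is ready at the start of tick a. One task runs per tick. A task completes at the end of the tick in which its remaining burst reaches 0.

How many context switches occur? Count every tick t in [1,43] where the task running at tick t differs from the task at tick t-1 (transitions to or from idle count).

t=0: queue=[B] q_used=0 → run B
t=1: queue=[B] q_used=1 → run B
t=2: queue=[B] q_used=2 → run B
t=3: queue=[B,D] q_used=0 → run B
t=4: queue=[B,D] q_used=1 → run B
t=5: queue=[B,D,G] q_used=2 → run B
t=6: queue=[D,G,B,E] q_used=0 → run D
t=7: queue=[D,G,B,E,F,H] q_used=1 → run D
t=8: queue=[D,G,B,E,F,H] q_used=2 → run D
t=9: queue=[G,B,E,F,H,D] q_used=0 → run G
t=10: queue=[G,B,E,F,H,D] q_used=1 → run G
t=11: queue=[G,B,E,F,H,D] q_used=2 → run G
t=12: queue=[B,E,F,H,D,G] q_used=0 → run B
t=13: queue=[E,F,H,D,G] q_used=0 → run E
t=14: queue=[E,F,H,D,G] q_used=1 → run E
t=15: queue=[E,F,H,D,G] q_used=2 → run E
t=16: queue=[F,H,D,G,E] q_used=0 → run F
t=17: queue=[F,H,D,G,E] q_used=1 → run F
t=18: queue=[F,H,D,G,E] q_used=2 → run F
t=19: queue=[H,D,G,E,F] q_used=0 → run H
t=20: queue=[H,D,G,E,F] q_used=1 → run H
t=21: queue=[H,D,G,E,F] q_used=2 → run H
t=22: queue=[D,G,E,F] q_used=0 → run D
t=23: queue=[D,G,E,F] q_used=1 → run D
t=24: queue=[D,G,E,F] q_used=2 → run D
t=25: queue=[G,E,F,D] q_used=0 → run G
t=26: queue=[G,E,F,D] q_used=1 → run G
t=27: queue=[G,E,F,D] q_used=2 → run G
t=28: queue=[E,F,D,G] q_used=0 → run E
t=29: queue=[E,F,D,G] q_used=1 → run E
t=30: queue=[F,D,G] q_used=0 → run F
t=31: queue=[F,D,G] q_used=1 → run F
t=32: queue=[F,D,G] q_used=2 → run F
t=33: queue=[D,G] q_used=0 → run D
t=34: queue=[D,G] q_used=1 → run D
t=35: queue=[G] q_used=0 → run G
t=36: queue=[G] q_used=1 → run G
t=37: (idle)
t=38: (idle)
t=39: (idle)
t=40: (idle)
t=41: (idle)
t=42: (idle)
t=43: (idle)

context switches = 13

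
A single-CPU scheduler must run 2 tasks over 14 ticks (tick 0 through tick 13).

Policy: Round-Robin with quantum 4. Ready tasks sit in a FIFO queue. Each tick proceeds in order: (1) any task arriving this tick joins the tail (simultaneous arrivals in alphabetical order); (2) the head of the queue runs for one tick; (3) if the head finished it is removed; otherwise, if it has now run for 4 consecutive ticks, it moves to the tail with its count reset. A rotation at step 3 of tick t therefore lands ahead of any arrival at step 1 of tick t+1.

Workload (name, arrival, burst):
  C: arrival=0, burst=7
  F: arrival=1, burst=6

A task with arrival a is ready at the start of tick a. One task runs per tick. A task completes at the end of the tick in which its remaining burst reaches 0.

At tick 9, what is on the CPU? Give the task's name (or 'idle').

running at tick 9 = C

t=0: queue=[C] q_used=0 → run C
t=1: queue=[C,F] q_used=1 → run C
t=2: queue=[C,F] q_used=2 → run C
t=3: queue=[C,F] q_used=3 → run C
t=4: queue=[F,C] q_used=0 → run F
t=5: queue=[F,C] q_used=1 → run F
t=6: queue=[F,C] q_used=2 → run F
t=7: queue=[F,C] q_used=3 → run F
t=8: queue=[C,F] q_used=0 → run C
t=9: queue=[C,F] q_used=1 → run C
t=10: queue=[C,F] q_used=2 → run C
t=11: queue=[F] q_used=0 → run F
t=12: queue=[F] q_used=1 → run F
t=13: (idle)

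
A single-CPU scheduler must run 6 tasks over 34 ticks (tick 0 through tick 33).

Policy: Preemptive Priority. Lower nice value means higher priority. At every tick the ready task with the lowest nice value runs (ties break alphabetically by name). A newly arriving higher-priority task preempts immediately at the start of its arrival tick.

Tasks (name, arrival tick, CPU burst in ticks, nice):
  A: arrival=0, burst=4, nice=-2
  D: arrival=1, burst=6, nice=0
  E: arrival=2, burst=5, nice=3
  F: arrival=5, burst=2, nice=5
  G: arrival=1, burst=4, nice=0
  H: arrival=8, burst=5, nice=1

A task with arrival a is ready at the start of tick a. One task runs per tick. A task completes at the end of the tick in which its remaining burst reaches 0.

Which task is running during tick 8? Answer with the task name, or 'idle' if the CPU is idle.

t=0: ready={A} → run A
t=1: ready={A,D,G} → run A
t=2: ready={A,D,E,G} → run A
t=3: ready={A,D,E,G} → run A
t=4: ready={D,E,G} → run D
t=5: ready={D,E,F,G} → run D
t=6: ready={D,E,F,G} → run D
t=7: ready={D,E,F,G} → run D
t=8: ready={D,E,F,G,H} → run D
t=9: ready={D,E,F,G,H} → run D
t=10: ready={E,F,G,H} → run G
t=11: ready={E,F,G,H} → run G
t=12: ready={E,F,G,H} → run G
t=13: ready={E,F,G,H} → run G
t=14: ready={E,F,H} → run H
t=15: ready={E,F,H} → run H
t=16: ready={E,F,H} → run H
t=17: ready={E,F,H} → run H
t=18: ready={E,F,H} → run H
t=19: ready={E,F} → run E
t=20: ready={E,F} → run E
t=21: ready={E,F} → run E
t=22: ready={E,F} → run E
t=23: ready={E,F} → run E
t=24: ready={F} → run F
t=25: ready={F} → run F
t=26: (idle)
t=27: (idle)
t=28: (idle)
t=29: (idle)
t=30: (idle)
t=31: (idle)
t=32: (idle)
t=33: (idle)

running at tick 8 = D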